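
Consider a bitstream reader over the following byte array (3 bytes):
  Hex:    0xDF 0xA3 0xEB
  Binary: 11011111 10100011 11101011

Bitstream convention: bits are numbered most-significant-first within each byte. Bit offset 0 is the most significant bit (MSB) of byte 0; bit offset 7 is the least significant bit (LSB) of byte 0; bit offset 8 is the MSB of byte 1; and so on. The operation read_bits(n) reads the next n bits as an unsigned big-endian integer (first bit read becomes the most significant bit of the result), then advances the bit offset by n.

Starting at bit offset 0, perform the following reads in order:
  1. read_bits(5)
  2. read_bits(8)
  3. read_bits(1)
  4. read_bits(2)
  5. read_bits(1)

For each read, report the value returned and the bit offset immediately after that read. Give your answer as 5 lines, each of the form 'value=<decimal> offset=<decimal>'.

Answer: value=27 offset=5
value=244 offset=13
value=0 offset=14
value=3 offset=16
value=1 offset=17

Derivation:
Read 1: bits[0:5] width=5 -> value=27 (bin 11011); offset now 5 = byte 0 bit 5; 19 bits remain
Read 2: bits[5:13] width=8 -> value=244 (bin 11110100); offset now 13 = byte 1 bit 5; 11 bits remain
Read 3: bits[13:14] width=1 -> value=0 (bin 0); offset now 14 = byte 1 bit 6; 10 bits remain
Read 4: bits[14:16] width=2 -> value=3 (bin 11); offset now 16 = byte 2 bit 0; 8 bits remain
Read 5: bits[16:17] width=1 -> value=1 (bin 1); offset now 17 = byte 2 bit 1; 7 bits remain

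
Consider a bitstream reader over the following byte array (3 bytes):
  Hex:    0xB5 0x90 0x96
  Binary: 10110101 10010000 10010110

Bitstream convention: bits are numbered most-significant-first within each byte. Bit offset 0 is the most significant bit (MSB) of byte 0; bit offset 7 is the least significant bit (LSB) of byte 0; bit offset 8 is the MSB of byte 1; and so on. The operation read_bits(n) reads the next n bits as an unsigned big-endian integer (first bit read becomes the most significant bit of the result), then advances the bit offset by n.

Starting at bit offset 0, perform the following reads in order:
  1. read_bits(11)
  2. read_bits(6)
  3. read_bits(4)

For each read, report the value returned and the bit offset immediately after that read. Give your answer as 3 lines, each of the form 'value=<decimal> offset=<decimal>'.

Read 1: bits[0:11] width=11 -> value=1452 (bin 10110101100); offset now 11 = byte 1 bit 3; 13 bits remain
Read 2: bits[11:17] width=6 -> value=33 (bin 100001); offset now 17 = byte 2 bit 1; 7 bits remain
Read 3: bits[17:21] width=4 -> value=2 (bin 0010); offset now 21 = byte 2 bit 5; 3 bits remain

Answer: value=1452 offset=11
value=33 offset=17
value=2 offset=21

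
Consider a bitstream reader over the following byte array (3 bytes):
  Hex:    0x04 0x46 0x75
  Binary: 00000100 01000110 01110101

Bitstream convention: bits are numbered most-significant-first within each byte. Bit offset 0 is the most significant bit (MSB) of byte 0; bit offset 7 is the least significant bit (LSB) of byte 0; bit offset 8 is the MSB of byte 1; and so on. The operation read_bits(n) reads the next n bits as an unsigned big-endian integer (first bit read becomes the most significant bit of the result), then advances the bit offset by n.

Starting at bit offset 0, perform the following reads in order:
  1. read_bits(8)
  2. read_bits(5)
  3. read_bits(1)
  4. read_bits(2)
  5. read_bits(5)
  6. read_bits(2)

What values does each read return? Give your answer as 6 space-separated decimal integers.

Read 1: bits[0:8] width=8 -> value=4 (bin 00000100); offset now 8 = byte 1 bit 0; 16 bits remain
Read 2: bits[8:13] width=5 -> value=8 (bin 01000); offset now 13 = byte 1 bit 5; 11 bits remain
Read 3: bits[13:14] width=1 -> value=1 (bin 1); offset now 14 = byte 1 bit 6; 10 bits remain
Read 4: bits[14:16] width=2 -> value=2 (bin 10); offset now 16 = byte 2 bit 0; 8 bits remain
Read 5: bits[16:21] width=5 -> value=14 (bin 01110); offset now 21 = byte 2 bit 5; 3 bits remain
Read 6: bits[21:23] width=2 -> value=2 (bin 10); offset now 23 = byte 2 bit 7; 1 bits remain

Answer: 4 8 1 2 14 2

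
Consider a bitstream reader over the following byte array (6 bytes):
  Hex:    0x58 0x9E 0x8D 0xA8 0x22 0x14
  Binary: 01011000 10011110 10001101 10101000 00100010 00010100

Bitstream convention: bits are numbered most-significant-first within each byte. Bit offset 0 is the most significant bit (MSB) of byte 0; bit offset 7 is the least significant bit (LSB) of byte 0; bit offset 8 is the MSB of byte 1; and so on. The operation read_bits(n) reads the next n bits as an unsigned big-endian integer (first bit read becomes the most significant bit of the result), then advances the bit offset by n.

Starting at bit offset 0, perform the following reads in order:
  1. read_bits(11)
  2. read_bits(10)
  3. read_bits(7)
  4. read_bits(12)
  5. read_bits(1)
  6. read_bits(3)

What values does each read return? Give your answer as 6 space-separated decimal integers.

Read 1: bits[0:11] width=11 -> value=708 (bin 01011000100); offset now 11 = byte 1 bit 3; 37 bits remain
Read 2: bits[11:21] width=10 -> value=977 (bin 1111010001); offset now 21 = byte 2 bit 5; 27 bits remain
Read 3: bits[21:28] width=7 -> value=90 (bin 1011010); offset now 28 = byte 3 bit 4; 20 bits remain
Read 4: bits[28:40] width=12 -> value=2082 (bin 100000100010); offset now 40 = byte 5 bit 0; 8 bits remain
Read 5: bits[40:41] width=1 -> value=0 (bin 0); offset now 41 = byte 5 bit 1; 7 bits remain
Read 6: bits[41:44] width=3 -> value=1 (bin 001); offset now 44 = byte 5 bit 4; 4 bits remain

Answer: 708 977 90 2082 0 1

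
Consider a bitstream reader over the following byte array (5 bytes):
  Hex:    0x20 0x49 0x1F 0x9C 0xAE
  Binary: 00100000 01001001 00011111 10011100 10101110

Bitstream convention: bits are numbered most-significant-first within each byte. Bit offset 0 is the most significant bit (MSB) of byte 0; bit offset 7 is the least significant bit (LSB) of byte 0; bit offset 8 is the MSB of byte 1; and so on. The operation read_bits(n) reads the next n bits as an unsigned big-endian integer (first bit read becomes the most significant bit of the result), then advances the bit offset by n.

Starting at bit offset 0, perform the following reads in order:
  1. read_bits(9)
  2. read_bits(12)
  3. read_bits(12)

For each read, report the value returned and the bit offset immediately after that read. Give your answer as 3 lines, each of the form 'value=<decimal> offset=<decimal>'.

Read 1: bits[0:9] width=9 -> value=64 (bin 001000000); offset now 9 = byte 1 bit 1; 31 bits remain
Read 2: bits[9:21] width=12 -> value=2339 (bin 100100100011); offset now 21 = byte 2 bit 5; 19 bits remain
Read 3: bits[21:33] width=12 -> value=3897 (bin 111100111001); offset now 33 = byte 4 bit 1; 7 bits remain

Answer: value=64 offset=9
value=2339 offset=21
value=3897 offset=33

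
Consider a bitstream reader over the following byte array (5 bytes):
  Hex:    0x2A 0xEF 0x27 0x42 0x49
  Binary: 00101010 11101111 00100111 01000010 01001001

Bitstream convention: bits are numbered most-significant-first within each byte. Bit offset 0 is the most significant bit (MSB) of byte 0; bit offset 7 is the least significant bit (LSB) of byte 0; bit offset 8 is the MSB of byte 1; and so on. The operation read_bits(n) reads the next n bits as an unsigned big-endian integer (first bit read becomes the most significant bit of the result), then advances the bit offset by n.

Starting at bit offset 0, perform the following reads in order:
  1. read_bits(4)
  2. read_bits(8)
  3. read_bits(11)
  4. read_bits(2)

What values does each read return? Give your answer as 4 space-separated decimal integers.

Read 1: bits[0:4] width=4 -> value=2 (bin 0010); offset now 4 = byte 0 bit 4; 36 bits remain
Read 2: bits[4:12] width=8 -> value=174 (bin 10101110); offset now 12 = byte 1 bit 4; 28 bits remain
Read 3: bits[12:23] width=11 -> value=1939 (bin 11110010011); offset now 23 = byte 2 bit 7; 17 bits remain
Read 4: bits[23:25] width=2 -> value=2 (bin 10); offset now 25 = byte 3 bit 1; 15 bits remain

Answer: 2 174 1939 2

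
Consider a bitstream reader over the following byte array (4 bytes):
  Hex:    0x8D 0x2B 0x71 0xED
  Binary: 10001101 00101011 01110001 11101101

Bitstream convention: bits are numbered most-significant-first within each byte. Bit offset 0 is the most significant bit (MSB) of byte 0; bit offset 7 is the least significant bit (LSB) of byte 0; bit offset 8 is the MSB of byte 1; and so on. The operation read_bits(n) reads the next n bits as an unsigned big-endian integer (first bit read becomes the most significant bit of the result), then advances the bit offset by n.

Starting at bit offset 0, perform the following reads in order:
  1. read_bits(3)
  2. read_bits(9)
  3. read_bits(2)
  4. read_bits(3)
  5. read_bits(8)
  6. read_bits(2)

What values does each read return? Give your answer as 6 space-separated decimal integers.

Read 1: bits[0:3] width=3 -> value=4 (bin 100); offset now 3 = byte 0 bit 3; 29 bits remain
Read 2: bits[3:12] width=9 -> value=210 (bin 011010010); offset now 12 = byte 1 bit 4; 20 bits remain
Read 3: bits[12:14] width=2 -> value=2 (bin 10); offset now 14 = byte 1 bit 6; 18 bits remain
Read 4: bits[14:17] width=3 -> value=6 (bin 110); offset now 17 = byte 2 bit 1; 15 bits remain
Read 5: bits[17:25] width=8 -> value=227 (bin 11100011); offset now 25 = byte 3 bit 1; 7 bits remain
Read 6: bits[25:27] width=2 -> value=3 (bin 11); offset now 27 = byte 3 bit 3; 5 bits remain

Answer: 4 210 2 6 227 3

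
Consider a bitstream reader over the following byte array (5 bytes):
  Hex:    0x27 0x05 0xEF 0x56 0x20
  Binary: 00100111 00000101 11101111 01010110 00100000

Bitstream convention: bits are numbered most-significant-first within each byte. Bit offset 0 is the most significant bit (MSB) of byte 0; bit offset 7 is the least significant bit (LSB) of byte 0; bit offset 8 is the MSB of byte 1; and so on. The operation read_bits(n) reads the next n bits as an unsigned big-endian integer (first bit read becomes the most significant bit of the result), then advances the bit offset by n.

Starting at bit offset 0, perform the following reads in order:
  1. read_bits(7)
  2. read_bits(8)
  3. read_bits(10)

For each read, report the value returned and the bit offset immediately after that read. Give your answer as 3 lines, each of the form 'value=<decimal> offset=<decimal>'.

Answer: value=19 offset=7
value=130 offset=15
value=990 offset=25

Derivation:
Read 1: bits[0:7] width=7 -> value=19 (bin 0010011); offset now 7 = byte 0 bit 7; 33 bits remain
Read 2: bits[7:15] width=8 -> value=130 (bin 10000010); offset now 15 = byte 1 bit 7; 25 bits remain
Read 3: bits[15:25] width=10 -> value=990 (bin 1111011110); offset now 25 = byte 3 bit 1; 15 bits remain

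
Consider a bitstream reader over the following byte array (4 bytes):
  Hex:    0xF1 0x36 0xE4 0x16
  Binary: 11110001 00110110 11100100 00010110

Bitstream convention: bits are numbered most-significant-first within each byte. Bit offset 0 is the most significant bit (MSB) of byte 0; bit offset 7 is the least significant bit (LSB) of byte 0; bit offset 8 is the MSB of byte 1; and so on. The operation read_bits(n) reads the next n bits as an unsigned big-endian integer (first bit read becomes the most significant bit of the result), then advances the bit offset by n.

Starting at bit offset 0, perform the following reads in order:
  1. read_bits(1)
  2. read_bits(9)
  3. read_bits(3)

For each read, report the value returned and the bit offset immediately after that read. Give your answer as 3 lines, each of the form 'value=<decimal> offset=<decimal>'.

Read 1: bits[0:1] width=1 -> value=1 (bin 1); offset now 1 = byte 0 bit 1; 31 bits remain
Read 2: bits[1:10] width=9 -> value=452 (bin 111000100); offset now 10 = byte 1 bit 2; 22 bits remain
Read 3: bits[10:13] width=3 -> value=6 (bin 110); offset now 13 = byte 1 bit 5; 19 bits remain

Answer: value=1 offset=1
value=452 offset=10
value=6 offset=13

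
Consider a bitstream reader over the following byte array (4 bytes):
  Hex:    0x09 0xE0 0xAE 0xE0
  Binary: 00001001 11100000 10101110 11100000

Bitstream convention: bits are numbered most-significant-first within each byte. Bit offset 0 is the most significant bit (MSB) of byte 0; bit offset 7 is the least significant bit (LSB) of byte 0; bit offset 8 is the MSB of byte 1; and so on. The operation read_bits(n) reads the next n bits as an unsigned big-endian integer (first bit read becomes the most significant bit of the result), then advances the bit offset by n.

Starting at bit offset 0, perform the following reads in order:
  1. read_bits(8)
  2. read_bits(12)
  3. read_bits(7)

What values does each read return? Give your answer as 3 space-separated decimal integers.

Read 1: bits[0:8] width=8 -> value=9 (bin 00001001); offset now 8 = byte 1 bit 0; 24 bits remain
Read 2: bits[8:20] width=12 -> value=3594 (bin 111000001010); offset now 20 = byte 2 bit 4; 12 bits remain
Read 3: bits[20:27] width=7 -> value=119 (bin 1110111); offset now 27 = byte 3 bit 3; 5 bits remain

Answer: 9 3594 119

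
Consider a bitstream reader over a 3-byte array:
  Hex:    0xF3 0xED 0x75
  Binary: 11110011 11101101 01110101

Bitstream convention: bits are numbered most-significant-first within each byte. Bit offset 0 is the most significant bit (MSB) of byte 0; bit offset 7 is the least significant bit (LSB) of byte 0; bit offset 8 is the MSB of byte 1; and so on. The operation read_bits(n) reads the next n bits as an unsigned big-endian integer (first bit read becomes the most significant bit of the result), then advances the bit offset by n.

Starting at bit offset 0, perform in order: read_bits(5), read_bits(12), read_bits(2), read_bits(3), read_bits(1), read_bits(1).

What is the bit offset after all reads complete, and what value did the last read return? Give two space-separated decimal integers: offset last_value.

Read 1: bits[0:5] width=5 -> value=30 (bin 11110); offset now 5 = byte 0 bit 5; 19 bits remain
Read 2: bits[5:17] width=12 -> value=2010 (bin 011111011010); offset now 17 = byte 2 bit 1; 7 bits remain
Read 3: bits[17:19] width=2 -> value=3 (bin 11); offset now 19 = byte 2 bit 3; 5 bits remain
Read 4: bits[19:22] width=3 -> value=5 (bin 101); offset now 22 = byte 2 bit 6; 2 bits remain
Read 5: bits[22:23] width=1 -> value=0 (bin 0); offset now 23 = byte 2 bit 7; 1 bits remain
Read 6: bits[23:24] width=1 -> value=1 (bin 1); offset now 24 = byte 3 bit 0; 0 bits remain

Answer: 24 1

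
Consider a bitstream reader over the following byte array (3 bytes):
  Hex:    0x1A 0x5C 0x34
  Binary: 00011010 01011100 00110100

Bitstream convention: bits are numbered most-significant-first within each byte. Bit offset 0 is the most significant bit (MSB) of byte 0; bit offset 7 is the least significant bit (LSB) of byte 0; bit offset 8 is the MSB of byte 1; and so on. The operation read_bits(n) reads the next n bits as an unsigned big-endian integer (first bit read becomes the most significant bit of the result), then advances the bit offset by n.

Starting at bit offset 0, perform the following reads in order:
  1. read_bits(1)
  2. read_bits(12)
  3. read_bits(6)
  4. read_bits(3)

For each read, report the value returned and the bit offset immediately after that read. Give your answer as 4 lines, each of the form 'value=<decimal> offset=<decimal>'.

Read 1: bits[0:1] width=1 -> value=0 (bin 0); offset now 1 = byte 0 bit 1; 23 bits remain
Read 2: bits[1:13] width=12 -> value=843 (bin 001101001011); offset now 13 = byte 1 bit 5; 11 bits remain
Read 3: bits[13:19] width=6 -> value=33 (bin 100001); offset now 19 = byte 2 bit 3; 5 bits remain
Read 4: bits[19:22] width=3 -> value=5 (bin 101); offset now 22 = byte 2 bit 6; 2 bits remain

Answer: value=0 offset=1
value=843 offset=13
value=33 offset=19
value=5 offset=22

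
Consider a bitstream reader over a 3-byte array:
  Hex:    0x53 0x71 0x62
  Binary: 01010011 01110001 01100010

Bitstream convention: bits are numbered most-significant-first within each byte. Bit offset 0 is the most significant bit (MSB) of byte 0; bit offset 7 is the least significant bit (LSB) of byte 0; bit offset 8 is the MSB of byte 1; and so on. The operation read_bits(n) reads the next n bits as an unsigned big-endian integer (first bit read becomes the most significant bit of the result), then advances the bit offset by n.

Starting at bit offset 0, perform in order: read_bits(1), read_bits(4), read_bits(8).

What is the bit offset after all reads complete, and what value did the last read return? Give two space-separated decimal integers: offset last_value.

Read 1: bits[0:1] width=1 -> value=0 (bin 0); offset now 1 = byte 0 bit 1; 23 bits remain
Read 2: bits[1:5] width=4 -> value=10 (bin 1010); offset now 5 = byte 0 bit 5; 19 bits remain
Read 3: bits[5:13] width=8 -> value=110 (bin 01101110); offset now 13 = byte 1 bit 5; 11 bits remain

Answer: 13 110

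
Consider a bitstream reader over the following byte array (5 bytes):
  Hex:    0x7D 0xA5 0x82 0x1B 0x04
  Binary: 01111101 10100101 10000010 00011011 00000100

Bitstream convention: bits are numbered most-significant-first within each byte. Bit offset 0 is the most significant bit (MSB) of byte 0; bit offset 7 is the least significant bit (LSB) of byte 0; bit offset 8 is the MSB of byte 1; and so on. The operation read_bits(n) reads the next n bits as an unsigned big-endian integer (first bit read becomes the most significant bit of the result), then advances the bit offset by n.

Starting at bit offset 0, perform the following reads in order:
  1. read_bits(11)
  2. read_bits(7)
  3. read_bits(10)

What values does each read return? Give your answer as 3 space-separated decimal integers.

Read 1: bits[0:11] width=11 -> value=1005 (bin 01111101101); offset now 11 = byte 1 bit 3; 29 bits remain
Read 2: bits[11:18] width=7 -> value=22 (bin 0010110); offset now 18 = byte 2 bit 2; 22 bits remain
Read 3: bits[18:28] width=10 -> value=33 (bin 0000100001); offset now 28 = byte 3 bit 4; 12 bits remain

Answer: 1005 22 33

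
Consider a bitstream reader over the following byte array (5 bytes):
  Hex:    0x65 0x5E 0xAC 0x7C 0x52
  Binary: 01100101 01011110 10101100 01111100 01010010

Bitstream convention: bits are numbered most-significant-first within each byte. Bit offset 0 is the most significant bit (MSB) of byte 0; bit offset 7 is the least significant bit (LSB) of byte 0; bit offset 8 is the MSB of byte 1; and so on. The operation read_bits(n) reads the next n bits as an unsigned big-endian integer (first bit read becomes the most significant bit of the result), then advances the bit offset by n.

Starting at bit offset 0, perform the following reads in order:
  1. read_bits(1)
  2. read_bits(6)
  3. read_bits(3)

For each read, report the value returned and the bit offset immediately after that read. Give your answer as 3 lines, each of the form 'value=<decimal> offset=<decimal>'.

Answer: value=0 offset=1
value=50 offset=7
value=5 offset=10

Derivation:
Read 1: bits[0:1] width=1 -> value=0 (bin 0); offset now 1 = byte 0 bit 1; 39 bits remain
Read 2: bits[1:7] width=6 -> value=50 (bin 110010); offset now 7 = byte 0 bit 7; 33 bits remain
Read 3: bits[7:10] width=3 -> value=5 (bin 101); offset now 10 = byte 1 bit 2; 30 bits remain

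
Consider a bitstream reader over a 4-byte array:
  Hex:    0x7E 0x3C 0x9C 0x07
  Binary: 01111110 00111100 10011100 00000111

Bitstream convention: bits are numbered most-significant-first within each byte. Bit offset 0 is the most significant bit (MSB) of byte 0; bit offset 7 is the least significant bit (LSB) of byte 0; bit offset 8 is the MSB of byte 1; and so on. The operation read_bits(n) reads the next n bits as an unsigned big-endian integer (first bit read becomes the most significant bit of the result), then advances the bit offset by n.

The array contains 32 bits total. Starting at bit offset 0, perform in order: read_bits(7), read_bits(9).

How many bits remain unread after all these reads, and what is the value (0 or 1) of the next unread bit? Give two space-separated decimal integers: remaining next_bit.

Answer: 16 1

Derivation:
Read 1: bits[0:7] width=7 -> value=63 (bin 0111111); offset now 7 = byte 0 bit 7; 25 bits remain
Read 2: bits[7:16] width=9 -> value=60 (bin 000111100); offset now 16 = byte 2 bit 0; 16 bits remain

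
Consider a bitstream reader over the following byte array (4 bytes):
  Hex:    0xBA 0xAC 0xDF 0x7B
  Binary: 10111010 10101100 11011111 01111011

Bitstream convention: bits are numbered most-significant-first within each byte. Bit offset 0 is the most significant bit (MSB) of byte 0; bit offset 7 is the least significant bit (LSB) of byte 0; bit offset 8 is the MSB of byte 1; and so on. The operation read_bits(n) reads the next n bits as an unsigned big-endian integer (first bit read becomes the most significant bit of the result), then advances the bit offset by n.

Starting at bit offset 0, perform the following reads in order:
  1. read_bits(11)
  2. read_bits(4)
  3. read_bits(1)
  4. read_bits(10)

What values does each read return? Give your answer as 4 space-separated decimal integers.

Read 1: bits[0:11] width=11 -> value=1493 (bin 10111010101); offset now 11 = byte 1 bit 3; 21 bits remain
Read 2: bits[11:15] width=4 -> value=6 (bin 0110); offset now 15 = byte 1 bit 7; 17 bits remain
Read 3: bits[15:16] width=1 -> value=0 (bin 0); offset now 16 = byte 2 bit 0; 16 bits remain
Read 4: bits[16:26] width=10 -> value=893 (bin 1101111101); offset now 26 = byte 3 bit 2; 6 bits remain

Answer: 1493 6 0 893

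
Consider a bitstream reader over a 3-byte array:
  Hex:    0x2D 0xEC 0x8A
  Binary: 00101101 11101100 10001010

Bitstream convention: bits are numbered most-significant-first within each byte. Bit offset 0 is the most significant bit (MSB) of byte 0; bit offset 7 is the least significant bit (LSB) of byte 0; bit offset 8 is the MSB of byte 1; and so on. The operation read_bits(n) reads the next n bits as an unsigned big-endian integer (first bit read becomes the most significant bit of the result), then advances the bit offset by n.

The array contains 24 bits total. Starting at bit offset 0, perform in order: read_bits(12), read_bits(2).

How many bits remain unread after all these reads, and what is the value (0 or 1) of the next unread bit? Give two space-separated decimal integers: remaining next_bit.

Read 1: bits[0:12] width=12 -> value=734 (bin 001011011110); offset now 12 = byte 1 bit 4; 12 bits remain
Read 2: bits[12:14] width=2 -> value=3 (bin 11); offset now 14 = byte 1 bit 6; 10 bits remain

Answer: 10 0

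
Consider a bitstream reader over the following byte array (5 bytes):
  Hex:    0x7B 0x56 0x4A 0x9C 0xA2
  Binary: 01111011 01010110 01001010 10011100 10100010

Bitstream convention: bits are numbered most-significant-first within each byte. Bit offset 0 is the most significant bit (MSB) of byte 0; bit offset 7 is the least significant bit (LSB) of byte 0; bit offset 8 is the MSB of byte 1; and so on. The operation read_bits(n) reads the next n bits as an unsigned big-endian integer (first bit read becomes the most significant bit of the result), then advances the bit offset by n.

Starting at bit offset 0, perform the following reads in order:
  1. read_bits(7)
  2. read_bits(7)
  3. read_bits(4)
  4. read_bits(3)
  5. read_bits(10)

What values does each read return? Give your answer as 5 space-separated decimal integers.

Read 1: bits[0:7] width=7 -> value=61 (bin 0111101); offset now 7 = byte 0 bit 7; 33 bits remain
Read 2: bits[7:14] width=7 -> value=85 (bin 1010101); offset now 14 = byte 1 bit 6; 26 bits remain
Read 3: bits[14:18] width=4 -> value=9 (bin 1001); offset now 18 = byte 2 bit 2; 22 bits remain
Read 4: bits[18:21] width=3 -> value=1 (bin 001); offset now 21 = byte 2 bit 5; 19 bits remain
Read 5: bits[21:31] width=10 -> value=334 (bin 0101001110); offset now 31 = byte 3 bit 7; 9 bits remain

Answer: 61 85 9 1 334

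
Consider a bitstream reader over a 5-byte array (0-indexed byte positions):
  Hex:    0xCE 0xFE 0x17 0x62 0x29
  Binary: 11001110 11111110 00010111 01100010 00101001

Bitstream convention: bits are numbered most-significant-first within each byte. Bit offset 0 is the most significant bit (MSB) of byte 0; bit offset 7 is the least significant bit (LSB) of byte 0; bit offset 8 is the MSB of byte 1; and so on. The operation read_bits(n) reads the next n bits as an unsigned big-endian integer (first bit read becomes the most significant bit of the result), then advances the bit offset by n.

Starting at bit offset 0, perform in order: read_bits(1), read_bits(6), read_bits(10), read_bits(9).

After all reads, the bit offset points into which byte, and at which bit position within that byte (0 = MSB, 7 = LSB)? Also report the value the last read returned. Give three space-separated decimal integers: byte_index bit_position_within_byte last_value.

Answer: 3 2 93

Derivation:
Read 1: bits[0:1] width=1 -> value=1 (bin 1); offset now 1 = byte 0 bit 1; 39 bits remain
Read 2: bits[1:7] width=6 -> value=39 (bin 100111); offset now 7 = byte 0 bit 7; 33 bits remain
Read 3: bits[7:17] width=10 -> value=508 (bin 0111111100); offset now 17 = byte 2 bit 1; 23 bits remain
Read 4: bits[17:26] width=9 -> value=93 (bin 001011101); offset now 26 = byte 3 bit 2; 14 bits remain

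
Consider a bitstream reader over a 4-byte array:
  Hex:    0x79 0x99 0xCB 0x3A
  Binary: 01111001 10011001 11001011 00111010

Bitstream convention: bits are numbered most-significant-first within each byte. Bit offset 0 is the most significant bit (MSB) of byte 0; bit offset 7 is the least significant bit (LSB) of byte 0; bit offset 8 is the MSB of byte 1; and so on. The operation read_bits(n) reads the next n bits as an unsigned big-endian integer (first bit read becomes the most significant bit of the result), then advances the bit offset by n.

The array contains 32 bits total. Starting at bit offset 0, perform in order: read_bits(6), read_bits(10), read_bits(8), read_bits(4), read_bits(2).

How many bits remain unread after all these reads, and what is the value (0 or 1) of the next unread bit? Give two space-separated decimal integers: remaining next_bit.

Read 1: bits[0:6] width=6 -> value=30 (bin 011110); offset now 6 = byte 0 bit 6; 26 bits remain
Read 2: bits[6:16] width=10 -> value=409 (bin 0110011001); offset now 16 = byte 2 bit 0; 16 bits remain
Read 3: bits[16:24] width=8 -> value=203 (bin 11001011); offset now 24 = byte 3 bit 0; 8 bits remain
Read 4: bits[24:28] width=4 -> value=3 (bin 0011); offset now 28 = byte 3 bit 4; 4 bits remain
Read 5: bits[28:30] width=2 -> value=2 (bin 10); offset now 30 = byte 3 bit 6; 2 bits remain

Answer: 2 1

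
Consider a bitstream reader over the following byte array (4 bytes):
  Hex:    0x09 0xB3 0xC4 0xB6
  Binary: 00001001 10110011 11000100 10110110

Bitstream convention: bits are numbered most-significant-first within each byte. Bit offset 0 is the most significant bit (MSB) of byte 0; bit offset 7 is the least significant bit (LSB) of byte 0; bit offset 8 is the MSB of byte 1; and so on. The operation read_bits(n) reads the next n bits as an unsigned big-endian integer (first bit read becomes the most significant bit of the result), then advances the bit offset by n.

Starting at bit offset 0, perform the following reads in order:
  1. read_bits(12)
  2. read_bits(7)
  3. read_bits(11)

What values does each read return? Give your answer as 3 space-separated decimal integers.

Answer: 155 30 301

Derivation:
Read 1: bits[0:12] width=12 -> value=155 (bin 000010011011); offset now 12 = byte 1 bit 4; 20 bits remain
Read 2: bits[12:19] width=7 -> value=30 (bin 0011110); offset now 19 = byte 2 bit 3; 13 bits remain
Read 3: bits[19:30] width=11 -> value=301 (bin 00100101101); offset now 30 = byte 3 bit 6; 2 bits remain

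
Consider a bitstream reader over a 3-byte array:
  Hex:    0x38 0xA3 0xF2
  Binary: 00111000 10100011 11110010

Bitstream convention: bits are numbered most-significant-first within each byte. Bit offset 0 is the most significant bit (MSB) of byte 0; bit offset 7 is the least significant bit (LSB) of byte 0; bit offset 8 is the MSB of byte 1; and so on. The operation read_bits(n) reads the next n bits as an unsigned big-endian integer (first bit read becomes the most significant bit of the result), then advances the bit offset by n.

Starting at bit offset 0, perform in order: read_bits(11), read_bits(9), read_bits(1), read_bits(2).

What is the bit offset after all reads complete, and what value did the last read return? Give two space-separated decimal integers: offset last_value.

Answer: 23 1

Derivation:
Read 1: bits[0:11] width=11 -> value=453 (bin 00111000101); offset now 11 = byte 1 bit 3; 13 bits remain
Read 2: bits[11:20] width=9 -> value=63 (bin 000111111); offset now 20 = byte 2 bit 4; 4 bits remain
Read 3: bits[20:21] width=1 -> value=0 (bin 0); offset now 21 = byte 2 bit 5; 3 bits remain
Read 4: bits[21:23] width=2 -> value=1 (bin 01); offset now 23 = byte 2 bit 7; 1 bits remain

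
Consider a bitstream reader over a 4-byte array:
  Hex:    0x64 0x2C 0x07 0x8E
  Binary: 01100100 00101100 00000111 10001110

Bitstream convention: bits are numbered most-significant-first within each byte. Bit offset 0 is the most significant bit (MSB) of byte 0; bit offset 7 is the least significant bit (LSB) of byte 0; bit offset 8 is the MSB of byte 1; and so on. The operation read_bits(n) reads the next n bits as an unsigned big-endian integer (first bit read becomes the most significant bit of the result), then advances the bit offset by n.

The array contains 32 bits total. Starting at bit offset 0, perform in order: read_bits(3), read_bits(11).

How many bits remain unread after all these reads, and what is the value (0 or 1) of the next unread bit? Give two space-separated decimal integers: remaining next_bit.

Read 1: bits[0:3] width=3 -> value=3 (bin 011); offset now 3 = byte 0 bit 3; 29 bits remain
Read 2: bits[3:14] width=11 -> value=267 (bin 00100001011); offset now 14 = byte 1 bit 6; 18 bits remain

Answer: 18 0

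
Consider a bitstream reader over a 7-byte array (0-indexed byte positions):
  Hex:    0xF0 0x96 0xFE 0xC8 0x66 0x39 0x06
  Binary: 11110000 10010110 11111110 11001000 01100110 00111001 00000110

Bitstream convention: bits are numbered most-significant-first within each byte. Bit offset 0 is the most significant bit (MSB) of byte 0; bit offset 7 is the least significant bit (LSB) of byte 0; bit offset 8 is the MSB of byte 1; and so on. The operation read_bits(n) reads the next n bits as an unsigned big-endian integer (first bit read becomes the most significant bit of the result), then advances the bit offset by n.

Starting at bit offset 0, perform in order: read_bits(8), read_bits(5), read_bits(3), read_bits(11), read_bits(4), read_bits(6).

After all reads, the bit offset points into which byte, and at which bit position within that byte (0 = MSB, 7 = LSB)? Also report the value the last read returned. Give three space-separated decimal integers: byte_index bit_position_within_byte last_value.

Read 1: bits[0:8] width=8 -> value=240 (bin 11110000); offset now 8 = byte 1 bit 0; 48 bits remain
Read 2: bits[8:13] width=5 -> value=18 (bin 10010); offset now 13 = byte 1 bit 5; 43 bits remain
Read 3: bits[13:16] width=3 -> value=6 (bin 110); offset now 16 = byte 2 bit 0; 40 bits remain
Read 4: bits[16:27] width=11 -> value=2038 (bin 11111110110); offset now 27 = byte 3 bit 3; 29 bits remain
Read 5: bits[27:31] width=4 -> value=4 (bin 0100); offset now 31 = byte 3 bit 7; 25 bits remain
Read 6: bits[31:37] width=6 -> value=12 (bin 001100); offset now 37 = byte 4 bit 5; 19 bits remain

Answer: 4 5 12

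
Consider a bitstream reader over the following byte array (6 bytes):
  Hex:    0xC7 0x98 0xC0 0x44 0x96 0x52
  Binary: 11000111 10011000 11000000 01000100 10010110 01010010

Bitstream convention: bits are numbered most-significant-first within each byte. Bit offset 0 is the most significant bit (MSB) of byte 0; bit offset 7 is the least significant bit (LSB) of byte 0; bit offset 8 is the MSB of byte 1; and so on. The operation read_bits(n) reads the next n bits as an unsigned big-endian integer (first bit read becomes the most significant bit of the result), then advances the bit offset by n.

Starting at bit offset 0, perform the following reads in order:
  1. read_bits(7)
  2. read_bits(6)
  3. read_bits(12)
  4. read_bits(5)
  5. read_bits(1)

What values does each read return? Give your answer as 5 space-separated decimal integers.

Read 1: bits[0:7] width=7 -> value=99 (bin 1100011); offset now 7 = byte 0 bit 7; 41 bits remain
Read 2: bits[7:13] width=6 -> value=51 (bin 110011); offset now 13 = byte 1 bit 5; 35 bits remain
Read 3: bits[13:25] width=12 -> value=384 (bin 000110000000); offset now 25 = byte 3 bit 1; 23 bits remain
Read 4: bits[25:30] width=5 -> value=17 (bin 10001); offset now 30 = byte 3 bit 6; 18 bits remain
Read 5: bits[30:31] width=1 -> value=0 (bin 0); offset now 31 = byte 3 bit 7; 17 bits remain

Answer: 99 51 384 17 0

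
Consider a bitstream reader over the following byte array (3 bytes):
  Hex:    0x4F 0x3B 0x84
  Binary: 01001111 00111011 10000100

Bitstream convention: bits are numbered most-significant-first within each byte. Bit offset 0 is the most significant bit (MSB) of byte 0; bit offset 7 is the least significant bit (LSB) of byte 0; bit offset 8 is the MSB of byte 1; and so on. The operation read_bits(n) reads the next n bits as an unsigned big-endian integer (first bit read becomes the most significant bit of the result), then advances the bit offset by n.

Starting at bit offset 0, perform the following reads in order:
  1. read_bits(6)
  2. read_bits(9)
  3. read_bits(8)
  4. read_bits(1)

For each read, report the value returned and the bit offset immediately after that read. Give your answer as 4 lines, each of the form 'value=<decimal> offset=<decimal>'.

Read 1: bits[0:6] width=6 -> value=19 (bin 010011); offset now 6 = byte 0 bit 6; 18 bits remain
Read 2: bits[6:15] width=9 -> value=413 (bin 110011101); offset now 15 = byte 1 bit 7; 9 bits remain
Read 3: bits[15:23] width=8 -> value=194 (bin 11000010); offset now 23 = byte 2 bit 7; 1 bits remain
Read 4: bits[23:24] width=1 -> value=0 (bin 0); offset now 24 = byte 3 bit 0; 0 bits remain

Answer: value=19 offset=6
value=413 offset=15
value=194 offset=23
value=0 offset=24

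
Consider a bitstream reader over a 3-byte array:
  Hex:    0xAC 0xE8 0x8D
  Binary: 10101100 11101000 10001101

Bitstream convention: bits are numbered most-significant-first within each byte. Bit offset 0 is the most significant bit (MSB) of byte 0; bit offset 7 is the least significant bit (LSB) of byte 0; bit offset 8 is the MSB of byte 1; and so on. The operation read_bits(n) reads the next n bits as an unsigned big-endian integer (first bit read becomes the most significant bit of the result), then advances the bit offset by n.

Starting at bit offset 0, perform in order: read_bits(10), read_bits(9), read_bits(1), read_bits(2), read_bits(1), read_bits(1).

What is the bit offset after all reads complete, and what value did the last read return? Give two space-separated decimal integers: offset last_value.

Read 1: bits[0:10] width=10 -> value=691 (bin 1010110011); offset now 10 = byte 1 bit 2; 14 bits remain
Read 2: bits[10:19] width=9 -> value=324 (bin 101000100); offset now 19 = byte 2 bit 3; 5 bits remain
Read 3: bits[19:20] width=1 -> value=0 (bin 0); offset now 20 = byte 2 bit 4; 4 bits remain
Read 4: bits[20:22] width=2 -> value=3 (bin 11); offset now 22 = byte 2 bit 6; 2 bits remain
Read 5: bits[22:23] width=1 -> value=0 (bin 0); offset now 23 = byte 2 bit 7; 1 bits remain
Read 6: bits[23:24] width=1 -> value=1 (bin 1); offset now 24 = byte 3 bit 0; 0 bits remain

Answer: 24 1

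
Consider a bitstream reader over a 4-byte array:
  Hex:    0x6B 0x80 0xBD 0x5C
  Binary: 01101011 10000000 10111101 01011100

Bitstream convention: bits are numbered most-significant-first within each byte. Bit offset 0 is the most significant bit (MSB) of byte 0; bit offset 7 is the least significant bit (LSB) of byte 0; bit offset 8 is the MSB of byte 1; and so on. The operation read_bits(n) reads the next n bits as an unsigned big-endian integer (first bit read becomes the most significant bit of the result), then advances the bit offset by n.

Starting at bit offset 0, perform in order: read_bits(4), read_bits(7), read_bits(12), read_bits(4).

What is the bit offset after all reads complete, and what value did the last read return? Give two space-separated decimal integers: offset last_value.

Read 1: bits[0:4] width=4 -> value=6 (bin 0110); offset now 4 = byte 0 bit 4; 28 bits remain
Read 2: bits[4:11] width=7 -> value=92 (bin 1011100); offset now 11 = byte 1 bit 3; 21 bits remain
Read 3: bits[11:23] width=12 -> value=94 (bin 000001011110); offset now 23 = byte 2 bit 7; 9 bits remain
Read 4: bits[23:27] width=4 -> value=10 (bin 1010); offset now 27 = byte 3 bit 3; 5 bits remain

Answer: 27 10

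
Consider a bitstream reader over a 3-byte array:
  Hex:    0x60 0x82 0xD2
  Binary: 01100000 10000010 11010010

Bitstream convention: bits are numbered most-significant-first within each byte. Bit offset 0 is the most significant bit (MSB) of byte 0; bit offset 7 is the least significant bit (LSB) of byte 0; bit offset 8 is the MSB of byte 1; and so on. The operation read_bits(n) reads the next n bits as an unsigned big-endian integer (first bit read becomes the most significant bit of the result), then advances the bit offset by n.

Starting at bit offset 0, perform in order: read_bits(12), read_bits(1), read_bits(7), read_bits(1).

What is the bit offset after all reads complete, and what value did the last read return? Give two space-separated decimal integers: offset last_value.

Read 1: bits[0:12] width=12 -> value=1544 (bin 011000001000); offset now 12 = byte 1 bit 4; 12 bits remain
Read 2: bits[12:13] width=1 -> value=0 (bin 0); offset now 13 = byte 1 bit 5; 11 bits remain
Read 3: bits[13:20] width=7 -> value=45 (bin 0101101); offset now 20 = byte 2 bit 4; 4 bits remain
Read 4: bits[20:21] width=1 -> value=0 (bin 0); offset now 21 = byte 2 bit 5; 3 bits remain

Answer: 21 0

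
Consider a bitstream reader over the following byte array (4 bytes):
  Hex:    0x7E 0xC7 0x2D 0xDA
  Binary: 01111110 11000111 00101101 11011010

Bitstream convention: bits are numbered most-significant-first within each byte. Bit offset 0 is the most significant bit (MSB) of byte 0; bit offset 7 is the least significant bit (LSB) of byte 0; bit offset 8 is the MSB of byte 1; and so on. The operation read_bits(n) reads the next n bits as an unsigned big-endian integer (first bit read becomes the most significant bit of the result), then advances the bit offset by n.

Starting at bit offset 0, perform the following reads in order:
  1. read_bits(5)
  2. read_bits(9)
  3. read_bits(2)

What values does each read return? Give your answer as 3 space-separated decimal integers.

Answer: 15 433 3

Derivation:
Read 1: bits[0:5] width=5 -> value=15 (bin 01111); offset now 5 = byte 0 bit 5; 27 bits remain
Read 2: bits[5:14] width=9 -> value=433 (bin 110110001); offset now 14 = byte 1 bit 6; 18 bits remain
Read 3: bits[14:16] width=2 -> value=3 (bin 11); offset now 16 = byte 2 bit 0; 16 bits remain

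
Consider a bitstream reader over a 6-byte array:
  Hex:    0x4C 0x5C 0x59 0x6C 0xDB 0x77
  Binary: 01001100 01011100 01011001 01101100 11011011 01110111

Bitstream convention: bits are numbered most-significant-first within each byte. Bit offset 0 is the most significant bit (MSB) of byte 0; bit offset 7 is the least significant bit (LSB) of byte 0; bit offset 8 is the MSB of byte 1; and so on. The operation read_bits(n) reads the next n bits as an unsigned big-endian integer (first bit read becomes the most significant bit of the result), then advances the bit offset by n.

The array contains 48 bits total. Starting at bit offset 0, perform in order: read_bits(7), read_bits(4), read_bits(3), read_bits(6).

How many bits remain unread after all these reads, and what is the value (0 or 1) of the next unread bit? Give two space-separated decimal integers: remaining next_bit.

Read 1: bits[0:7] width=7 -> value=38 (bin 0100110); offset now 7 = byte 0 bit 7; 41 bits remain
Read 2: bits[7:11] width=4 -> value=2 (bin 0010); offset now 11 = byte 1 bit 3; 37 bits remain
Read 3: bits[11:14] width=3 -> value=7 (bin 111); offset now 14 = byte 1 bit 6; 34 bits remain
Read 4: bits[14:20] width=6 -> value=5 (bin 000101); offset now 20 = byte 2 bit 4; 28 bits remain

Answer: 28 1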